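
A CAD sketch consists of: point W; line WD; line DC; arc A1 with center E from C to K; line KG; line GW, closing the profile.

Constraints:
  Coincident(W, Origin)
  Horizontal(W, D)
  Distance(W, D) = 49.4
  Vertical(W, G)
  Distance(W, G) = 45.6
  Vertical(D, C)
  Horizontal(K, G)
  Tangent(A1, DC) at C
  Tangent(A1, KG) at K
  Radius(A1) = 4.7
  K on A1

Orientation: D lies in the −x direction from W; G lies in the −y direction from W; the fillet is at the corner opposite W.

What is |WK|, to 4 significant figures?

63.85

The virtual corner opposite W is at (-49.40, -45.60). The tangent condition forces EC to be normal to DC and tangency of A1 to KG means the radius EK is perpendicular to KG, with radius 4.7, so the center E sits 4.7 in from both sides at E = (-44.70, -40.90). That places the tangent points at C = (-49.40, -40.90) on DC and K = (-44.70, -45.60) on KG. Then |WK| = |K − W| = 63.85.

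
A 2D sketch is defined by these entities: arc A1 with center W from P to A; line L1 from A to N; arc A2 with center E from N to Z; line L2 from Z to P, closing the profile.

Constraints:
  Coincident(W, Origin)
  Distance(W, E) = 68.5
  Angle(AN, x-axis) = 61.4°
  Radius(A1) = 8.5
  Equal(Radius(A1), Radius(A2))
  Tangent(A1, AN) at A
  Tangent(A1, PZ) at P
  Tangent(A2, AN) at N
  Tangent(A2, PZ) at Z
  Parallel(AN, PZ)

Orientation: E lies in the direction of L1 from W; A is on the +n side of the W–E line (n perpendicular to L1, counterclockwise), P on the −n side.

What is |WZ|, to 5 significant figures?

69.025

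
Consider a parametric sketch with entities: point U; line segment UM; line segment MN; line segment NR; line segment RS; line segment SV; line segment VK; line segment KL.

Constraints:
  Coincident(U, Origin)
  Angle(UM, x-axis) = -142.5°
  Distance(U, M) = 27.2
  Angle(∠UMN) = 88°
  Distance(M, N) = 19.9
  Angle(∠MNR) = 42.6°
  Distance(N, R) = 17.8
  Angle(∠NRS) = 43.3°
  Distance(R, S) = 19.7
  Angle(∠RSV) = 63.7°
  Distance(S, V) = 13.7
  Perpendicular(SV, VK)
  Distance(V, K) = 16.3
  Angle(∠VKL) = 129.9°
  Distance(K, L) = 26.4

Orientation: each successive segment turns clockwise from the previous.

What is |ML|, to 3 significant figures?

22.8

SV ⟂ VK, so VK runs at 5.10°; with |VK| = 16.3, K = (-17.5, 0.803). ∠VKL = 129.9° gives KL at -45.0° from the x-axis; with |KL| = 26.4, L = (1.15, -17.9). Then |ML| = |L − M| = 22.8.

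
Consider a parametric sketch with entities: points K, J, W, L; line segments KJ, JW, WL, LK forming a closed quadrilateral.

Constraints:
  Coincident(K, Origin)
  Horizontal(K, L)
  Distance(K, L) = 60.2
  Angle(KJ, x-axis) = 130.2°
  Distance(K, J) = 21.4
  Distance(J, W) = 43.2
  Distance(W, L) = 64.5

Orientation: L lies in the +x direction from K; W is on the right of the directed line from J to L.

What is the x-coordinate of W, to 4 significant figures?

0.4994

K is at the origin; KL is horizontal with |KL| = 60.2 and L in +x, so L = (60.2, 0). KJ runs at 130.2° with |KJ| = 21.4, so J = (-13.81, 16.35). W is determined by |JW| = 43.2 and |WL| = 64.5 together: it lies at the intersection of circle(J, 43.2) and circle(L, 64.5). With |JL| = 75.80, the foot of the radical line on JL is 22.77 from J and the perpendicular offset is √(43.2² − 22.77²) = 36.71. Taking the right-of-JL solution: W = (0.4994, -24.42).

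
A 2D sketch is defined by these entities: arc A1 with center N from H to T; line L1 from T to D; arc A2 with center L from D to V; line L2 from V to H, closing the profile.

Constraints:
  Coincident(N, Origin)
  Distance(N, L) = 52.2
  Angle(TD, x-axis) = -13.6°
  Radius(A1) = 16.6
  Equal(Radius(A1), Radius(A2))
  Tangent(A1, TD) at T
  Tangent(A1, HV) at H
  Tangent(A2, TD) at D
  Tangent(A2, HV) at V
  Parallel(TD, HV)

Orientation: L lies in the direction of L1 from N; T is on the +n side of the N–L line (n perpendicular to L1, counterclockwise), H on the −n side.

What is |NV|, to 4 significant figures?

54.78

The slot axis is L1's direction at -13.6°, so u = (cos -13.6°, sin -13.6°) = (0.9720, -0.2351) and n = (−sin -13.6°, cos -13.6°) = (0.2351, 0.9720). N is at the origin and L lies 52.2 along u from N, so L = 52.2·u = (50.74, -12.27). Tangency of A1 to both parallel lines with radius 16.6 puts T and H at N ± 16.6·n: T = (3.903, 16.13), H = (-3.903, -16.13). Equal radii place D and V the same way about L: D = L + 16.6·n = (54.64, 3.860), V = L − 16.6·n = (46.83, -28.41). Then |NV| = |V − N| = 54.78.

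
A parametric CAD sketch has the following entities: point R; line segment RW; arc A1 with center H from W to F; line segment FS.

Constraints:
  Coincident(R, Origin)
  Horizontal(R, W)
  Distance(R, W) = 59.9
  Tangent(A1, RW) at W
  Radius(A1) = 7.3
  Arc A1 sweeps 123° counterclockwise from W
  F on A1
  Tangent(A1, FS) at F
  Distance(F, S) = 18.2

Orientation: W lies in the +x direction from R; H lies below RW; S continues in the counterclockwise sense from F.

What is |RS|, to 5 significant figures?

68.998

R is at the origin; R and W share the same y with |RW| = 59.9 and W on the +x side, so W = (59.900, 0.0000). A1 meets RW tangentially, so HW is at right angles to RW, so H = W + (0, -7.3) = (59.900, -7.3000). On A1, W sits at bearing 90° from H; a 123° counterclockwise sweep puts F at bearing 213°, so F = H + 7.3·(cos 213°, sin 213°) = (53.778, -11.276). Tangency of A1 to FS means the radius HF is perpendicular to FS, so FS runs along (−sin 213°, cos 213°); with |FS| = 18.2, S = (63.690, -26.540). Then |RS| = |S − R| = 68.998.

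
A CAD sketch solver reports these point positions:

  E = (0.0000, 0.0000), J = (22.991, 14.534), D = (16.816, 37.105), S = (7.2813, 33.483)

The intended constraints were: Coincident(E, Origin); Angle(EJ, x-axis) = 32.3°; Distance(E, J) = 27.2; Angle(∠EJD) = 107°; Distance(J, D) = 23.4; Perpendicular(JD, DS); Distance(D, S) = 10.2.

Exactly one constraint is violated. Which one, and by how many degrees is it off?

Perpendicular(JD, DS) — off by 5.50°.

E = (0.00, 0.00) ✓; EJ at 32.30° ✓; |EJ| = 27.20 ✓; ∠EJD = 107.0° ✓; |JD| = 23.40 ✓; ∠(JD, DS) = 95.50° ✗; |DS| = 10.20 ✓.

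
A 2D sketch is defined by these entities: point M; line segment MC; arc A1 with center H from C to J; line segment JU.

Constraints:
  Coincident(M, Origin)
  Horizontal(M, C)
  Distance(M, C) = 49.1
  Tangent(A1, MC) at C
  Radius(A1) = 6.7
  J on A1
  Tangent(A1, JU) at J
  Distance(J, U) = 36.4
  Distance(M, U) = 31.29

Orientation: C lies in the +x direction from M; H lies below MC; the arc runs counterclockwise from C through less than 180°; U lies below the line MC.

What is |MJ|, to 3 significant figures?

44.7

M is at the origin; M and C share the same y with |MC| = 49.1 and C on the +x side, so C = (49.1, 0.00). Since A1 is tangent to MC there, HC ⟂ MC, so H = C + (0, -6.7) = (49.1, -6.70). Since HJ ⟂ JU (tangency), |HU| = √(6.7² + 36.4²) = 37.0 regardless of where J sits on A1. So U lies on both circle(M, 31.29) and circle(H, 37.0); the below-MC intersection is U = (17.5, -25.9). J is the foot of the tangent from U: J = (44.6, -1.70).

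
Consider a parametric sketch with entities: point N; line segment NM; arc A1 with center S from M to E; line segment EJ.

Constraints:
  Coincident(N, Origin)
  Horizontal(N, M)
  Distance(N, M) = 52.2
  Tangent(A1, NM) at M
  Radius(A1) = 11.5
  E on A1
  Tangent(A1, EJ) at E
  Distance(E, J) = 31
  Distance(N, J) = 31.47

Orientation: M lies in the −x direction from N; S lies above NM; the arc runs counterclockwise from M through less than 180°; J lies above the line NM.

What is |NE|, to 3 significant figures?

44.7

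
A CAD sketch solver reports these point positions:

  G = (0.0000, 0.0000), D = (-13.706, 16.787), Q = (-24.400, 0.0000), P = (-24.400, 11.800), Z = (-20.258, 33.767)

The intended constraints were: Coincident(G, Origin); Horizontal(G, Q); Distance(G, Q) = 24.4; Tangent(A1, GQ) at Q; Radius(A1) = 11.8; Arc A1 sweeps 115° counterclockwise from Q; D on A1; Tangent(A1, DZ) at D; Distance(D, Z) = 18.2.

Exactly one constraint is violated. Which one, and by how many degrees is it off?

Tangent(A1, DZ) at D — off by 3.90°.

G = (0.00, 0.00) ✓; G.y = 0.00, Q.y = 0.00 ✓; |GQ| = 24.40 ✓; ∠(PQ, QG) = 90.00° ✓; |PQ| = 11.80 ✓; bearing(P→D) − bearing(P→Q) = 115.0° ✓; |PD| = 11.80 ✓; ∠(PD, DZ) = 93.90° ✗; |DZ| = 18.20 ✓.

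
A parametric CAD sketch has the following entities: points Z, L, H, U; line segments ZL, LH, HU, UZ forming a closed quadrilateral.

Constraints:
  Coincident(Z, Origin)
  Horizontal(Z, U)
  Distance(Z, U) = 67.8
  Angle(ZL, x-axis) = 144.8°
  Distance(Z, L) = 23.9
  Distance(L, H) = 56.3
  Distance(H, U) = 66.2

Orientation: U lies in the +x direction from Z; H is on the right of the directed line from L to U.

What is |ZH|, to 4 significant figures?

35.35

Z is at the origin; ZU is horizontal with |ZU| = 67.8 and U in +x, so U = (67.8, 0). ZL runs at 144.8° with |ZL| = 23.9, so L = (-19.53, 13.78). H is determined by |LH| = 56.3 and |HU| = 66.2 together: it lies at the intersection of circle(L, 56.3) and circle(U, 66.2). With |LU| = 88.41, the foot of the radical line on LU is 37.35 from L and the perpendicular offset is √(56.3² − 37.35²) = 42.13. Taking the right-of-LU solution: H = (10.80, -33.66).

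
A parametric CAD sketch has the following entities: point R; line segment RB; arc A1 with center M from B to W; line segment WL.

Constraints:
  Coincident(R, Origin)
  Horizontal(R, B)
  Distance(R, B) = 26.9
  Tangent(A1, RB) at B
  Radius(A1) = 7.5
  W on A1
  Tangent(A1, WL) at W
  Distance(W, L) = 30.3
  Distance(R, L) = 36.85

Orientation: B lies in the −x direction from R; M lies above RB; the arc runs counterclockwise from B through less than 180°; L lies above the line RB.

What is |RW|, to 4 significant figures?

20.43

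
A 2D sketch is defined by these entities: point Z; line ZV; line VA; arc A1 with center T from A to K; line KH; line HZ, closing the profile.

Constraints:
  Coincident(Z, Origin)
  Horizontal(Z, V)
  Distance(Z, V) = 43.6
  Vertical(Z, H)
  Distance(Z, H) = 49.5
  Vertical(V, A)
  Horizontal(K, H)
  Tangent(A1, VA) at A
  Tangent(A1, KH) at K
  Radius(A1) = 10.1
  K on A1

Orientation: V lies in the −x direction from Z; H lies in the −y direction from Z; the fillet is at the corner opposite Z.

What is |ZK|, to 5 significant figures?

59.770

Z is at the origin; ZV is horizontal with |ZV| = 43.6 and V on the −x side, so V = (-43.600, 0.0000). ZH is vertical with |ZH| = 49.5 and H on the −y side, so H = (0.0000, -49.500). The virtual corner opposite Z is at (-43.600, -49.500). Since A1 is tangent to VA there, TA ⟂ VA and the tangent condition forces TK to be normal to KH, with radius 10.1, so the center T sits 10.1 in from both sides at T = (-33.500, -39.400). That places the tangent points at A = (-43.600, -39.400) on VA and K = (-33.500, -49.500) on KH. Then |ZK| = |K − Z| = 59.770.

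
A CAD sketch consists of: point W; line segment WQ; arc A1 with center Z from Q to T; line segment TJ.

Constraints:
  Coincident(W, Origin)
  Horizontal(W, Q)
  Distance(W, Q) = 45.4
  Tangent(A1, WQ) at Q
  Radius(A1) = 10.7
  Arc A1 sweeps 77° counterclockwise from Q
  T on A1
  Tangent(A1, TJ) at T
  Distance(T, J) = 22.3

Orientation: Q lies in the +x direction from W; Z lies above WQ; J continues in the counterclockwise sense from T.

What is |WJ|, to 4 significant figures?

67.85

W is at the origin; W and Q share the same y with |WQ| = 45.4 and Q on the +x side, so Q = (45.40, 0.000). Tangency of A1 to WQ means the radius ZQ is perpendicular to WQ, so Z = Q + (0, 10.7) = (45.40, 10.70). On A1, Q sits at bearing -90° from Z; a 77° counterclockwise sweep puts T at bearing -13°, so T = Z + 10.7·(cos -13°, sin -13°) = (55.83, 8.293). A1 meets TJ tangentially, so ZT is at right angles to TJ, so TJ runs along (−sin -13°, cos -13°); with |TJ| = 22.3, J = (60.84, 30.02). Then |WJ| = |J − W| = 67.85.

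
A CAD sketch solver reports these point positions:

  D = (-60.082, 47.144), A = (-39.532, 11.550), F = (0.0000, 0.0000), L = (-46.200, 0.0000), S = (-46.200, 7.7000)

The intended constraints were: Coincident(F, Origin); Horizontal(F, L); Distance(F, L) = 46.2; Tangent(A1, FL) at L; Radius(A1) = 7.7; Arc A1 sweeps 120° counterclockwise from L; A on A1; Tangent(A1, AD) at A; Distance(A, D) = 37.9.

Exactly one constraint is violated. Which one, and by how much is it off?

Distance(A, D) = 37.9 — off by 3.20.

F = (0.00, 0.00) ✓; F.y = 0.00, L.y = 0.00 ✓; |FL| = 46.20 ✓; ∠(SL, LF) = 90.00° ✓; |SL| = 7.700 ✓; bearing(S→A) − bearing(S→L) = 120.0° ✓; |SA| = 7.700 ✓; ∠(SA, AD) = 90.00° ✓; |AD| = 41.10 ✗.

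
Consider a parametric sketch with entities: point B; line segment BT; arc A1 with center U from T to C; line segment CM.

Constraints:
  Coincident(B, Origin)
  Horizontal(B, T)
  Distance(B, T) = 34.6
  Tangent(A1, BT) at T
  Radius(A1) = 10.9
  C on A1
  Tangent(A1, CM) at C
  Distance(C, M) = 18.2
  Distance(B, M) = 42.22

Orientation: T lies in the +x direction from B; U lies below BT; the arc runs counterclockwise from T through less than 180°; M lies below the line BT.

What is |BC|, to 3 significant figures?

27.6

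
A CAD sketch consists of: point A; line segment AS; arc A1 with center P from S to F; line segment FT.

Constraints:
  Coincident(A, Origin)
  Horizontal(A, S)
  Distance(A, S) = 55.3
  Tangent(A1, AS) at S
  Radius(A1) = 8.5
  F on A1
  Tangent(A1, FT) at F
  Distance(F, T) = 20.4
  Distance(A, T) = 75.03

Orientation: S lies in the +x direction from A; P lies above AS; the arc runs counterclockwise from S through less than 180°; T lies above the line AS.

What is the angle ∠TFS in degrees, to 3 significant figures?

147°

A is at the origin; AS is horizontal with |AS| = 55.3 and S on the +x side, so S = (55.3, 0.00). A1 meets AS tangentially, so PS is at right angles to AS, so P = S + (0, 8.5) = (55.3, 8.50). Since PF ⟂ FT (tangency), |PT| = √(8.5² + 20.4²) = 22.1 regardless of where F sits on A1. So T lies on both circle(A, 75.03) and circle(P, 22.1); the above-AS intersection is T = (71.1, 23.9). F is the foot of the tangent from T: F = (63.1, 5.17).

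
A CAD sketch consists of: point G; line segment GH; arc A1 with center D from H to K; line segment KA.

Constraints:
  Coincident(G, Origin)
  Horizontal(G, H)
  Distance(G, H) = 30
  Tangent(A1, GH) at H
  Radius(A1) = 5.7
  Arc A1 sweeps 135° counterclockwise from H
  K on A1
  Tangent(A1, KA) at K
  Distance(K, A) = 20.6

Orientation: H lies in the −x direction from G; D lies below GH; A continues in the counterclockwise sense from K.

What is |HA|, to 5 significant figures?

26.483

G is at the origin; G and H share the same y with |GH| = 30.0 and H on the −x side, so H = (-30.000, 0.0000). A1 meets GH tangentially, so DH is at right angles to GH, so D = H + (0, -5.7) = (-30.000, -5.7000). On A1, H sits at bearing 90° from D; a 135° counterclockwise sweep puts K at bearing 225°, so K = D + 5.7·(cos 225°, sin 225°) = (-34.031, -9.7305). Since A1 is tangent to KA there, DK ⟂ KA, so KA runs along (−sin 225°, cos 225°); with |KA| = 20.6, A = (-19.464, -24.297). Then |HA| = |A − H| = 26.483.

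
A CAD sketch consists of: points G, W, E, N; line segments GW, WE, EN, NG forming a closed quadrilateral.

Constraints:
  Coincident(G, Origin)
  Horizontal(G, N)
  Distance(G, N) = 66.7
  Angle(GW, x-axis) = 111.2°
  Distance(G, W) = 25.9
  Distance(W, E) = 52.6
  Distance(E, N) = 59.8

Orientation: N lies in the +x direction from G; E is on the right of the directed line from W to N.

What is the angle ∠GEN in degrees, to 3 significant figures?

92.8°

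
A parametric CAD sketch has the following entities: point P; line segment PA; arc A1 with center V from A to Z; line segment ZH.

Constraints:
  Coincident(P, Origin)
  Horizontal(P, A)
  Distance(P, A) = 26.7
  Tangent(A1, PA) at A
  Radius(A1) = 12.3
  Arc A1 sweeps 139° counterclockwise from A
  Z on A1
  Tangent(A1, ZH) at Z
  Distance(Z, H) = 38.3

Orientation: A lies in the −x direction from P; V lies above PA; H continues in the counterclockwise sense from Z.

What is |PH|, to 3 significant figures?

66.6

P is at the origin; P and A share the same y with |PA| = 26.7 and A on the −x side, so A = (-26.7, 0.00). A1 meets PA tangentially, so VA is at right angles to PA, so V = A + (0, 12.3) = (-26.7, 12.3). On A1, A sits at bearing -90° from V; a 139° counterclockwise sweep puts Z at bearing 49°, so Z = V + 12.3·(cos 49°, sin 49°) = (-18.6, 21.6). The tangent condition forces VZ to be normal to ZH, so ZH runs along (−sin 49°, cos 49°); with |ZH| = 38.3, H = (-47.5, 46.7). Then |PH| = |H − P| = 66.6.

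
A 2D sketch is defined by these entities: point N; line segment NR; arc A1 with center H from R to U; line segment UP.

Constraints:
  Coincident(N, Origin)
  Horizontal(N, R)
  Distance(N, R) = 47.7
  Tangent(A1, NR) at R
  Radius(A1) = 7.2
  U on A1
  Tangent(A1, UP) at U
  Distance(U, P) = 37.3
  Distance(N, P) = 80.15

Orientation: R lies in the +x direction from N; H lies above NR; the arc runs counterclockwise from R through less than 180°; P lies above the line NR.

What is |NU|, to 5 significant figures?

54.266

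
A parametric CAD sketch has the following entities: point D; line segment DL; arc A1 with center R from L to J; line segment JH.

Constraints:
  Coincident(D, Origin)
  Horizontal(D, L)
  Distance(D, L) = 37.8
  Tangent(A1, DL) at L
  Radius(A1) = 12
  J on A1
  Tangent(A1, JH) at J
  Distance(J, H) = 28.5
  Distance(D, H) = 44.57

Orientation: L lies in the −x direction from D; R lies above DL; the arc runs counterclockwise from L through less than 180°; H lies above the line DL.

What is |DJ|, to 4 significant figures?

27.92

Checks: D.y = 0.00, L.y = 0.00 ✓; |RJ| = 12.00 ✓; ∠(RJ, JH) = 90.00° ✓; |JH| = 28.50 ✓; |DH| = 44.57 ✓.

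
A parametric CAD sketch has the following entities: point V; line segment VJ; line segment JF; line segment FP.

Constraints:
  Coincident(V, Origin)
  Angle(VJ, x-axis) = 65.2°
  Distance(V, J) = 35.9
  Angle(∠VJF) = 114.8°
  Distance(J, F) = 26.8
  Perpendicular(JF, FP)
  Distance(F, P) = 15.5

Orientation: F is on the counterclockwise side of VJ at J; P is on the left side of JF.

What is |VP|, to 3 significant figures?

45.2

∠VJF = 114.8°, so JF runs at 65.2° + (180° − 114.8°) = 130° from the x-axis; with |JF| = 26.8, F = J + 26.8·(cos 130°, sin 130°) = (-2.31, 53.0). JF ⟂ FP; with |FP| = 15.5 on the left of JF, P = F + 15.5·(-0.762, -0.648) = (-14.1, 43.0). Then |VP| = |P − V| = 45.2.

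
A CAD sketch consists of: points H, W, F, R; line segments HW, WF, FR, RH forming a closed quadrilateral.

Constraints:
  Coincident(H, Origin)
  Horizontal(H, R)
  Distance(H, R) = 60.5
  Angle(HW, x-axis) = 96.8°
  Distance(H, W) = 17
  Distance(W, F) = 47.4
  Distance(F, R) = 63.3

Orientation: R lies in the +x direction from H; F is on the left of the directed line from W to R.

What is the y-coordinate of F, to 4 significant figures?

54.00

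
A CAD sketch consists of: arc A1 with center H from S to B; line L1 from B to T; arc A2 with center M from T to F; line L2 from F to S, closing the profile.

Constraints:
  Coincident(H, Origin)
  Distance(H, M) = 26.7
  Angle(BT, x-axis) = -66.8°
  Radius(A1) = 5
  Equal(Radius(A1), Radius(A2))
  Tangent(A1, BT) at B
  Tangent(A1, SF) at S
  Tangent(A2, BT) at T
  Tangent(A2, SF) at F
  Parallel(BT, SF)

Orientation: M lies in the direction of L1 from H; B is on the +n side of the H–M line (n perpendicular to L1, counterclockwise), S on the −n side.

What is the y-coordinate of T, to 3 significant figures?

-22.6

Tangency of A1 to both parallel lines with radius 5.0 puts B and S at H ± 5.0·n: B = (4.60, 1.97), S = (-4.60, -1.97). Equal radii place T and F the same way about M: T = M + 5.0·n = (15.1, -22.6), F = M − 5.0·n = (5.92, -26.5). So T.y = -22.6.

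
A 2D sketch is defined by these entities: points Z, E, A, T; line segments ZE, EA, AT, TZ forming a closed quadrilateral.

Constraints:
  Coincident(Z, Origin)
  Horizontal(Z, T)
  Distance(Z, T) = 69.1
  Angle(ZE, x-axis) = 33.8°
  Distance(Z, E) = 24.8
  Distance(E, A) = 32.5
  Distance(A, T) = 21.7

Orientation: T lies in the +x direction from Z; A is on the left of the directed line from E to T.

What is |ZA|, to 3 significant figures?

55.1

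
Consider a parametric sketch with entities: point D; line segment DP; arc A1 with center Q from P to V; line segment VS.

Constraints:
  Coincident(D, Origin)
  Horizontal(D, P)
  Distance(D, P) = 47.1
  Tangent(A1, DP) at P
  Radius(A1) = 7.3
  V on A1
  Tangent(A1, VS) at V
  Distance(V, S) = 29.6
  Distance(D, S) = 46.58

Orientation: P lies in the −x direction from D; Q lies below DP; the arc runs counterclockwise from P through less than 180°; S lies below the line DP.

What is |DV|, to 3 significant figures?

53.8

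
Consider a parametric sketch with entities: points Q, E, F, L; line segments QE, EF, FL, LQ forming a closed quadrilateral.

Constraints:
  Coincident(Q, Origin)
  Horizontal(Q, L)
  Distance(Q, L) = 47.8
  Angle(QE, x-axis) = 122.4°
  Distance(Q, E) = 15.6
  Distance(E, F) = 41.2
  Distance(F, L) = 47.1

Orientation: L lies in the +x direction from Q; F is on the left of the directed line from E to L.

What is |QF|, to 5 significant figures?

46.092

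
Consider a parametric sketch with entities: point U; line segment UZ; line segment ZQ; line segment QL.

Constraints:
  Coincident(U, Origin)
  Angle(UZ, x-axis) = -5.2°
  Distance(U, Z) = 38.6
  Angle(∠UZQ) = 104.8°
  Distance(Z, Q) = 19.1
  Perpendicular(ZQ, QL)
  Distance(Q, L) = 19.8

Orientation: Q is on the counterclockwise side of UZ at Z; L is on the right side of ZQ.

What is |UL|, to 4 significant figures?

64.04

U is at the origin; UZ runs at -5.2° with length 38.6, so Z = 38.6·(cos -5.2°, sin -5.2°) = (38.44, -3.498). ∠UZQ = 104.8°, so ZQ runs at -5.2° + (180° − 104.8°) = 70.00° from the x-axis; with |ZQ| = 19.1, Q = Z + 19.1·(cos 70.00°, sin 70.00°) = (44.97, 14.45). ZQ is perpendicular to QL; with |QL| = 19.8 on the right of ZQ, L = Q + 19.8·(0.9397, -0.3420) = (63.58, 7.678). Then |UL| = |L − U| = 64.04.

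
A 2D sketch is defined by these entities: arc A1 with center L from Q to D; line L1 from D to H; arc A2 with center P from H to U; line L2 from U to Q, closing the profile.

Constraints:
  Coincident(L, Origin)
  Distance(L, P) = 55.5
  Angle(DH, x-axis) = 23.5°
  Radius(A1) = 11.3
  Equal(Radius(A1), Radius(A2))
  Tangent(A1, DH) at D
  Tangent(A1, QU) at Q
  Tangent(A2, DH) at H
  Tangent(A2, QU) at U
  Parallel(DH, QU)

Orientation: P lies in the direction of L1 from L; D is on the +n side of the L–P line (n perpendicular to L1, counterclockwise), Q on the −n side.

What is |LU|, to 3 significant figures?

56.6

The slot axis is L1's direction at 23.5°, so u = (cos 23.5°, sin 23.5°) = (0.917, 0.399) and n = (−sin 23.5°, cos 23.5°) = (-0.399, 0.917). L is at the origin and P lies 55.5 along u from L, so P = 55.5·u = (50.9, 22.1). Tangency of A1 to both parallel lines with radius 11.3 puts D and Q at L ± 11.3·n: D = (-4.51, 10.4), Q = (4.51, -10.4). Equal radii place H and U the same way about P: H = P + 11.3·n = (46.4, 32.5), U = P − 11.3·n = (55.4, 11.8). Then |LU| = |U − L| = 56.6.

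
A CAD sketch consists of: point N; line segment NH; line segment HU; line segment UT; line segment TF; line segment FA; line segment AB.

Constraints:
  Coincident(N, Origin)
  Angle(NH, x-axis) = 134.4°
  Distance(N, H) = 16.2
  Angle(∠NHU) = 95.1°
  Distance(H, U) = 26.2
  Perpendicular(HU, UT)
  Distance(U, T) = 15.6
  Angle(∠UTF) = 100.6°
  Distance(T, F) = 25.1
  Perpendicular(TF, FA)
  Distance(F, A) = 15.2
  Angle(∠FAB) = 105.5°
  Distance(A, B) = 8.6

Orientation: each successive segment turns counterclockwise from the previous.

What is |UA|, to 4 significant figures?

27.97

∠UTF = 100.6° gives TF at 28.70° from the x-axis; with |TF| = 25.1, F = (0.2880, -5.038). The perpendicularity gives FA at right angles to TF, so FA runs at 118.7°; with |FA| = 15.2, A = (-7.011, 8.294). Then |UA| = |A − U| = 27.97.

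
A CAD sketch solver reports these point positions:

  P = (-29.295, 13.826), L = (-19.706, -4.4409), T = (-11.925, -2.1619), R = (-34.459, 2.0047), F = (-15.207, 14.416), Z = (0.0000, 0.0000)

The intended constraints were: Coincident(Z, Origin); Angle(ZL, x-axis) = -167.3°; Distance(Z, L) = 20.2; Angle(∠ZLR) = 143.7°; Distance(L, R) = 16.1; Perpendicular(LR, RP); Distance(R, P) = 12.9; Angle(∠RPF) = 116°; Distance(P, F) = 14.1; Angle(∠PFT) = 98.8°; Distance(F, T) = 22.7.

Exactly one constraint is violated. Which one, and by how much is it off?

Distance(F, T) = 22.7 — off by 5.80.

Z = (0.00, 0.00) ✓; ZL at -167.3° ✓; |ZL| = 20.20 ✓; ∠ZLR = 143.7° ✓; |LR| = 16.10 ✓; ∠(LR, RP) = 90.00° ✓; |RP| = 12.90 ✓; ∠RPF = 116.0° ✓; |PF| = 14.10 ✓; ∠PFT = 98.80° ✓; |FT| = 16.90 ✗.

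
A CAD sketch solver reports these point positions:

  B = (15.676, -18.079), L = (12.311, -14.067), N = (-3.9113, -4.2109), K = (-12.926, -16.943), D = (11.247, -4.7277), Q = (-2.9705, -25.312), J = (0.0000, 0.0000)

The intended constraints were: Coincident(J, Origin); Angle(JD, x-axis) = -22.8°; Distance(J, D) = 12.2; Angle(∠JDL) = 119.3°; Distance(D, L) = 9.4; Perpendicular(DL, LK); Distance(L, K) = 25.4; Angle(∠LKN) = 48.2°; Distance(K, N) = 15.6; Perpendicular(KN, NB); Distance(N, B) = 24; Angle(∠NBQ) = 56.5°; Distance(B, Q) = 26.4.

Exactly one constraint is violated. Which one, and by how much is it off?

Distance(B, Q) = 26.4 — off by 6.40.

J = (0.00, 0.00) ✓; JD at -22.80° ✓; |JD| = 12.20 ✓; ∠JDL = 119.3° ✓; |DL| = 9.400 ✓; ∠(DL, LK) = 90.00° ✓; |LK| = 25.40 ✓; ∠LKN = 48.20° ✓; |KN| = 15.60 ✓; ∠(KN, NB) = 90.00° ✓; |NB| = 24.00 ✓; ∠NBQ = 56.50° ✓; |BQ| = 20.00 ✗.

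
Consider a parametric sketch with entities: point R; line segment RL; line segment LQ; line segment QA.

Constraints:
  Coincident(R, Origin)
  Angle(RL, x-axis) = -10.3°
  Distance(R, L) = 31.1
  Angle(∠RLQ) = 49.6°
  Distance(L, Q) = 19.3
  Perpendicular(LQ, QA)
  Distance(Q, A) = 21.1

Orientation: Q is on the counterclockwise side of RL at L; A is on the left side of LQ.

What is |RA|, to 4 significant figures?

2.722

R is at the origin; RL runs at -10.3° with length 31.1, so L = 31.1·(cos -10.3°, sin -10.3°) = (30.60, -5.561). ∠RLQ = 49.6°, so LQ runs at -10.3° + (180° − 49.6°) = 120.1° from the x-axis; with |LQ| = 19.3, Q = L + 19.3·(cos 120.1°, sin 120.1°) = (20.92, 11.14). LQ ⟂ QA; with |QA| = 21.1 on the left of LQ, A = Q + 21.1·(-0.8652, -0.5015) = (2.665, 0.5548). Then |RA| = |A − R| = 2.722.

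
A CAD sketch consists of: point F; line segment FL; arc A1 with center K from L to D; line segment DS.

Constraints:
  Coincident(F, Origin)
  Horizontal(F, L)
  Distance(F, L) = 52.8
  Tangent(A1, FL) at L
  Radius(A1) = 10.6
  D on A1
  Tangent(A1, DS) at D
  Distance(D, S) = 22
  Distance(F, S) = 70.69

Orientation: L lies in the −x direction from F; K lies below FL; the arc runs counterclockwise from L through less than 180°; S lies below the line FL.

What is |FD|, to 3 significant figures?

64.3

F is at the origin; FL is horizontal with |FL| = 52.8 and L on the −x side, so L = (-52.8, 0.00). Since A1 is tangent to FL there, KL ⟂ FL, so K = L + (0, -10.6) = (-52.8, -10.6). Since KD ⟂ DS (tangency), |KS| = √(10.6² + 22.0²) = 24.4 regardless of where D sits on A1. So S lies on both circle(F, 70.69) and circle(K, 24.4); the below-FL intersection is S = (-62.5, -33.0). D is the foot of the tangent from S: D = (-63.4, -11.0).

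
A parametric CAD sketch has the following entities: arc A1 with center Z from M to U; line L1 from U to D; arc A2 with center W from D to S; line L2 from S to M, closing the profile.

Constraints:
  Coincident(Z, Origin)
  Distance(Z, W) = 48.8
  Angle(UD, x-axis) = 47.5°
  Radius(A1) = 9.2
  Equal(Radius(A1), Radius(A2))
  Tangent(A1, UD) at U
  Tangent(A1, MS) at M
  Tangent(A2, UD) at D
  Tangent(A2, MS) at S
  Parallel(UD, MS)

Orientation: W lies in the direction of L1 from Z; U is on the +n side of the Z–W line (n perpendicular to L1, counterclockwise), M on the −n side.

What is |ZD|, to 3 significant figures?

49.7

The slot axis is L1's direction at 47.5°, so u = (cos 47.5°, sin 47.5°) = (0.676, 0.737) and n = (−sin 47.5°, cos 47.5°) = (-0.737, 0.676). Z is at the origin and W lies 48.8 along u from Z, so W = 48.8·u = (33.0, 36.0). Tangency of A1 to both parallel lines with radius 9.2 puts U and M at Z ± 9.2·n: U = (-6.78, 6.22), M = (6.78, -6.22). Equal radii place D and S the same way about W: D = W + 9.2·n = (26.2, 42.2), S = W − 9.2·n = (39.8, 29.8). Then |ZD| = |D − Z| = 49.7.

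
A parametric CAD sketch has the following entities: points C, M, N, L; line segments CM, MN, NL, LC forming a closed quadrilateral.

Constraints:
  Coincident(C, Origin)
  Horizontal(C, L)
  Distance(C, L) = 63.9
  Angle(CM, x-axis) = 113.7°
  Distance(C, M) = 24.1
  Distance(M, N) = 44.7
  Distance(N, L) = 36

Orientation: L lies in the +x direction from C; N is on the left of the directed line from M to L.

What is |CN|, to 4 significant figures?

41.07

Checks: |MN| = 44.70 ✓; |NL| = 36.00 ✓.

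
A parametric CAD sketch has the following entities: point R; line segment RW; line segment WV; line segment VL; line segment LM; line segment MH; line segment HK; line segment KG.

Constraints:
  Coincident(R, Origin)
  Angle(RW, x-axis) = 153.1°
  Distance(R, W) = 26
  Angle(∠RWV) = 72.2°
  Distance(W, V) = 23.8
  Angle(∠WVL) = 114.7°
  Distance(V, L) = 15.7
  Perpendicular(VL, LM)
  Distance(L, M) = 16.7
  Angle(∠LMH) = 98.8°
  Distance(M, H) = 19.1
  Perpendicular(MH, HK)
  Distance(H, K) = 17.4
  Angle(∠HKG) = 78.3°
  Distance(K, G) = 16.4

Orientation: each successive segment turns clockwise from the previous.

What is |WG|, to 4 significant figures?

27.51

R is at the origin; RW runs at 153.1° with length 26.0, so W = (-23.19, 11.76). ∠RWV = 72.2° gives WV at 45.30° from the x-axis; with |WV| = 23.8, V = (-6.446, 28.68). ∠WVL = 114.7° gives VL at -20.00° from the x-axis; with |VL| = 15.7, L = (8.307, 23.31). The perpendicularity gives LM at right angles to VL, so LM runs at -110.0°; with |LM| = 16.7, M = (2.595, 7.618). ∠LMH = 98.8° gives MH at 168.8° from the x-axis; with |MH| = 19.1, H = (-16.14, 11.33). MH is perpendicular to HK, so HK runs at 78.80°; with |HK| = 17.4, K = (-12.76, 28.40). ∠HKG = 78.3° gives KG at -22.90° from the x-axis; with |KG| = 16.4, G = (2.346, 22.01). Then |WG| = |G − W| = 27.51.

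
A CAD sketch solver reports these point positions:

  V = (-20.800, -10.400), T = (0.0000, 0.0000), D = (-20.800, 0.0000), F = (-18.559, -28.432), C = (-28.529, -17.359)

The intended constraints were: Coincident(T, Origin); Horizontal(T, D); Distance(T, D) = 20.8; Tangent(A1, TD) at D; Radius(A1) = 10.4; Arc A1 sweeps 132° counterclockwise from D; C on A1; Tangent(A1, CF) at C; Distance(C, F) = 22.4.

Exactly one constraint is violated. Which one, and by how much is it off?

Distance(C, F) = 22.4 — off by 7.50.

T = (0.00, 0.00) ✓; T.y = 0.00, D.y = 0.00 ✓; |TD| = 20.80 ✓; ∠(VD, DT) = 90.00° ✓; |VD| = 10.40 ✓; bearing(V→C) − bearing(V→D) = 132.0° ✓; |VC| = 10.40 ✓; ∠(VC, CF) = 90.00° ✓; |CF| = 14.90 ✗.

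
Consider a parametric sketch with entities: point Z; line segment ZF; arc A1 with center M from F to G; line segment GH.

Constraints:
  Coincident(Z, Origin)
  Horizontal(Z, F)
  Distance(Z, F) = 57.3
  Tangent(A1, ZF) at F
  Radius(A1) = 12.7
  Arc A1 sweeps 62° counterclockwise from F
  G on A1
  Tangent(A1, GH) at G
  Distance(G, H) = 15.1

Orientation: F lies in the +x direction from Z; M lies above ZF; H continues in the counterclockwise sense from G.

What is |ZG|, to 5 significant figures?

68.844

Z is at the origin; Z and F share the same y with |ZF| = 57.3 and F on the +x side, so F = (57.300, 0.0000). A1 meets ZF tangentially, so MF is at right angles to ZF, so M = F + (0, 12.7) = (57.300, 12.700). On A1, F sits at bearing -90° from M; a 62° counterclockwise sweep puts G at bearing -28°, so G = M + 12.7·(cos -28°, sin -28°) = (68.513, 6.7377). Then |ZG| = |G − Z| = 68.844.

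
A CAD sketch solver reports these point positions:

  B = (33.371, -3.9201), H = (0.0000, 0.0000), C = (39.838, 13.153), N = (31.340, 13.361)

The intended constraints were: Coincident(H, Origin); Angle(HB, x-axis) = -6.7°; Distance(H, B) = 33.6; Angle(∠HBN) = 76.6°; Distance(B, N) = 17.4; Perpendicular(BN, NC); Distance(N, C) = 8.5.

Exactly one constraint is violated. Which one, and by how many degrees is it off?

Perpendicular(BN, NC) — off by 8.11°.

H = (0.00, 0.00) ✓; HB at -6.700° ✓; |HB| = 33.60 ✓; ∠HBN = 76.60° ✓; |BN| = 17.40 ✓; ∠(BN, NC) = 98.11° ✗; |NC| = 8.501 ✓.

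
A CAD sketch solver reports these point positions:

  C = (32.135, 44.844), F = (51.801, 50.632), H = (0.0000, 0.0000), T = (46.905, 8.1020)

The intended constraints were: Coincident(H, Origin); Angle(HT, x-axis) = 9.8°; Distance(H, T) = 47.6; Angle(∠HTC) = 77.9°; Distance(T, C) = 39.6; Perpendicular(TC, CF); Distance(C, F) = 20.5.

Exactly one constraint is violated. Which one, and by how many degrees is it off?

Perpendicular(TC, CF) — off by 5.50°.

H = (0.00, 0.00) ✓; HT at 9.800° ✓; |HT| = 47.60 ✓; ∠HTC = 77.90° ✓; |TC| = 39.60 ✓; ∠(TC, CF) = 95.50° ✗; |CF| = 20.50 ✓.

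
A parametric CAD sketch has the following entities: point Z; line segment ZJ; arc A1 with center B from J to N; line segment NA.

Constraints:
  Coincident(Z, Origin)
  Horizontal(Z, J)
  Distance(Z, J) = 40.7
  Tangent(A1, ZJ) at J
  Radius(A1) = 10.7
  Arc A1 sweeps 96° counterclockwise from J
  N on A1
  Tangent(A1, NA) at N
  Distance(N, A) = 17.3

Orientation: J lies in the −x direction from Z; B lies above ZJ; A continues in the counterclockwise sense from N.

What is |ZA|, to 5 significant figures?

43.103

Z is at the origin; Z and J share the same y with |ZJ| = 40.7 and J on the −x side, so J = (-40.700, 0.0000). The tangent condition forces BJ to be normal to ZJ, so B = J + (0, 10.7) = (-40.700, 10.700). On A1, J sits at bearing -90° from B; a 96° counterclockwise sweep puts N at bearing 6°, so N = B + 10.7·(cos 6°, sin 6°) = (-30.059, 11.818). The tangent condition forces BN to be normal to NA, so NA runs along (−sin 6°, cos 6°); with |NA| = 17.3, A = (-31.867, 29.024). Then |ZA| = |A − Z| = 43.103.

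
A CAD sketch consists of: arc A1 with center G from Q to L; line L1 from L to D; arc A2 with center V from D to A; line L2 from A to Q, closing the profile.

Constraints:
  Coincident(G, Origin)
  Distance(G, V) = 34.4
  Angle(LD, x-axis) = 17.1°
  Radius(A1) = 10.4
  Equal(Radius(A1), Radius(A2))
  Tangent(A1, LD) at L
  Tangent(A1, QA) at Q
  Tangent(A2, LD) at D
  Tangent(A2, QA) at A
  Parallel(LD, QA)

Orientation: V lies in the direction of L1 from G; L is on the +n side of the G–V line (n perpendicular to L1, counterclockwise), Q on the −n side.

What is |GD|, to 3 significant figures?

35.9

Tangency of A1 to both parallel lines with radius 10.4 puts L and Q at G ± 10.4·n: L = (-3.06, 9.94), Q = (3.06, -9.94). Equal radii place D and A the same way about V: D = V + 10.4·n = (29.8, 20.1), A = V − 10.4·n = (35.9, 0.175). Then |GD| = |D − G| = 35.9.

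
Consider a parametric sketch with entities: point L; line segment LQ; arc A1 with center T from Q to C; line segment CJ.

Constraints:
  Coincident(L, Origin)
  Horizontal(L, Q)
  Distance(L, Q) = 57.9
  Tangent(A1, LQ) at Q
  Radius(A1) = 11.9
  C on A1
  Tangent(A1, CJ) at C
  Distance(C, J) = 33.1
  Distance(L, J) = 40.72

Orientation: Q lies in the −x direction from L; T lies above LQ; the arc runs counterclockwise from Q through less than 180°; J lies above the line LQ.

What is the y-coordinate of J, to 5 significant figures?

29.877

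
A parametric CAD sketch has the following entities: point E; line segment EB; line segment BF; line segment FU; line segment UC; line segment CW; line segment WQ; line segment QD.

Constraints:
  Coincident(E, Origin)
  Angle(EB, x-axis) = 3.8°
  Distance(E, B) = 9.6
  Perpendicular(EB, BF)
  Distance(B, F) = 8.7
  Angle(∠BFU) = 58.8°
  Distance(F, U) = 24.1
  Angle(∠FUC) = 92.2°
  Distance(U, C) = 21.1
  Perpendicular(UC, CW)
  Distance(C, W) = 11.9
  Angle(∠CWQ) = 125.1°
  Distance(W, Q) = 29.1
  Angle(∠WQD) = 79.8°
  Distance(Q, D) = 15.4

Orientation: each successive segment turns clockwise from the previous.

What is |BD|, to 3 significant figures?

16.7

∠CWQ = 125.1° gives WQ at -80.1° from the x-axis; with |WQ| = 29.1, Q = (13.5, -11.6). ∠WQD = 79.8° gives QD at 180° from the x-axis; with |QD| = 15.4, D = (-1.89, -11.5). Then |BD| = |D − B| = 16.7.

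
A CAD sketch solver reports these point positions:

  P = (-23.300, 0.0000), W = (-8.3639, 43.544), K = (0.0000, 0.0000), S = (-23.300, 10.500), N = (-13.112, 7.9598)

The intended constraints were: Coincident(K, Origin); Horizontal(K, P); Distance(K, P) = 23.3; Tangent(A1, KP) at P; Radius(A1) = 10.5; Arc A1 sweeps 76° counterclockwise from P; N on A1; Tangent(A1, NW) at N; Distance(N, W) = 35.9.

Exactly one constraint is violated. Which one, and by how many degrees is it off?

Tangent(A1, NW) at N — off by 6.40°.

K = (0.00, 0.00) ✓; K.y = 0.00, P.y = 0.00 ✓; |KP| = 23.30 ✓; ∠(SP, PK) = 90.00° ✓; |SP| = 10.50 ✓; bearing(S→N) − bearing(S→P) = 76.00° ✓; |SN| = 10.50 ✓; ∠(SN, NW) = 83.60° ✗; |NW| = 35.90 ✓.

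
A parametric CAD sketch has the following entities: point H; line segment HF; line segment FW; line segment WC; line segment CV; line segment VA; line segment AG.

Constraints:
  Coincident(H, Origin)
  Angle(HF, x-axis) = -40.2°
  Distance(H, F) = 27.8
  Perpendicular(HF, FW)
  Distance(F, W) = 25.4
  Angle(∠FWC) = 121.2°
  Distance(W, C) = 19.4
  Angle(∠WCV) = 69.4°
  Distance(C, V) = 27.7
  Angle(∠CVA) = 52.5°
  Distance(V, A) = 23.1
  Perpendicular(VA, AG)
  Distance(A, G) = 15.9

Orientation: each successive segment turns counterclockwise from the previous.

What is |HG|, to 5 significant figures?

38.213

H is at the origin; HF runs at -40.2° with length 27.8, so F = (21.234, -17.944). HF is perpendicular to FW, so FW runs at 49.800°; with |FW| = 25.4, W = (37.628, 1.4567). ∠FWC = 121.2° gives WC at 108.60° from the x-axis; with |WC| = 19.4, C = (31.440, 19.843). ∠WCV = 69.4° gives CV at -140.80° from the x-axis; with |CV| = 27.7, V = (9.9744, 2.3362). ∠CVA = 52.5° gives VA at -13.300° from the x-axis; with |VA| = 23.1, A = (32.455, -2.9780). VA ⟂ AG, so AG runs at 76.700°; with |AG| = 15.9, G = (36.113, 12.496). Then |HG| = |G − H| = 38.213.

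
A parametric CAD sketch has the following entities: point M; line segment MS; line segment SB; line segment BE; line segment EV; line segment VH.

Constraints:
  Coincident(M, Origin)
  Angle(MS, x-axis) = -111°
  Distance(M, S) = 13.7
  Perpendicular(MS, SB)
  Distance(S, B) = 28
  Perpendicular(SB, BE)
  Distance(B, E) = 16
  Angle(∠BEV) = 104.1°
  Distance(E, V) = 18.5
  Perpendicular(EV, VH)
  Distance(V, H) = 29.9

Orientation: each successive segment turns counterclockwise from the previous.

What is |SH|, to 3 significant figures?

8.93

M is at the origin; MS runs at -111.0° with length 13.7, so S = (-4.91, -12.8). The perpendicularity gives SB at right angles to MS, so SB runs at -21.0°; with |SB| = 28.0, B = (21.2, -22.8). SB is perpendicular to BE, so BE runs at 69.0°; with |BE| = 16.0, E = (27.0, -7.89). ∠BEV = 104.1° gives EV at 145° from the x-axis; with |EV| = 18.5, V = (11.8, 2.75). EV is perpendicular to VH, so VH runs at -125°; with |VH| = 29.9, H = (-5.36, -21.7). Then |SH| = |H − S| = 8.93.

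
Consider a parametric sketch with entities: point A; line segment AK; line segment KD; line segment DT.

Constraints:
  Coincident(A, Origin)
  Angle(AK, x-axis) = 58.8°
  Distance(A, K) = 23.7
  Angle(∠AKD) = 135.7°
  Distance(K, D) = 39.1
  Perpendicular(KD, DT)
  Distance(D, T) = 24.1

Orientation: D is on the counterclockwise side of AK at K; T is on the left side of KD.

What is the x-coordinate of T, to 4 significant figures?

-20.06

A is at the origin; AK runs at 58.8° with length 23.7, so K = 23.7·(cos 58.8°, sin 58.8°) = (12.28, 20.27). ∠AKD = 135.7°, so KD runs at 58.8° + (180° − 135.7°) = 103.1° from the x-axis; with |KD| = 39.1, D = K + 39.1·(cos 103.1°, sin 103.1°) = (3.415, 58.35). The perpendicularity gives DT at right angles to KD; with |DT| = 24.1 on the left of KD, T = D + 24.1·(-0.9740, -0.2267) = (-20.06, 52.89). So T.x = -20.06.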